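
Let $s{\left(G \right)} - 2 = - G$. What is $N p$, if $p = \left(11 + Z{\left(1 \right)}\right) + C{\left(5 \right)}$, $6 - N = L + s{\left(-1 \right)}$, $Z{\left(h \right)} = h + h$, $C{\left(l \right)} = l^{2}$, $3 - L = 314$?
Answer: $11932$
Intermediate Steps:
$s{\left(G \right)} = 2 - G$
$L = -311$ ($L = 3 - 314 = -311$)
$Z{\left(h \right)} = 2 h$
$N = 314$ ($N = 6 - \left(-311 + \left(2 - -1\right)\right) = 6 - \left(-311 + \left(2 + 1\right)\right) = 6 - \left(-311 + 3\right) = 6 - -308 = 6 + 308 = 314$)
$p = 38$ ($p = \left(11 + 2 \cdot 1\right) + 5^{2} = \left(11 + 2\right) + 25 = 13 + 25 = 38$)
$N p = 314 \cdot 38 = 11932$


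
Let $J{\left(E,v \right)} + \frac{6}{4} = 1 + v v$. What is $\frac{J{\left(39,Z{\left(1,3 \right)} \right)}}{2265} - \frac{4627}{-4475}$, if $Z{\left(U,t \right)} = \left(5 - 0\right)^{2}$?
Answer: $\frac{5309917}{4054350} \approx 1.3097$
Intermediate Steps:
$Z{\left(U,t \right)} = 25$ ($Z{\left(U,t \right)} = \left(5 + \left(-3 + 3\right)\right)^{2} = \left(5 + 0\right)^{2} = 5^{2} = 25$)
$J{\left(E,v \right)} = - \frac{1}{2} + v^{2}$ ($J{\left(E,v \right)} = - \frac{3}{2} + \left(1 + v v\right) = - \frac{3}{2} + \left(1 + v^{2}\right) = - \frac{1}{2} + v^{2}$)
$\frac{J{\left(39,Z{\left(1,3 \right)} \right)}}{2265} - \frac{4627}{-4475} = \frac{- \frac{1}{2} + 25^{2}}{2265} - \frac{4627}{-4475} = \left(- \frac{1}{2} + 625\right) \frac{1}{2265} - - \frac{4627}{4475} = \frac{1249}{2} \cdot \frac{1}{2265} + \frac{4627}{4475} = \frac{1249}{4530} + \frac{4627}{4475} = \frac{5309917}{4054350}$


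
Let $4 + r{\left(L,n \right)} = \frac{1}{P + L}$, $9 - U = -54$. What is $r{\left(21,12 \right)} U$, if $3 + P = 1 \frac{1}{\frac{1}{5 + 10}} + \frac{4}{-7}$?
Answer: $- \frac{56763}{227} \approx -250.06$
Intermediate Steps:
$U = 63$ ($U = 9 - -54 = 9 + 54 = 63$)
$P = \frac{80}{7}$ ($P = -3 + \left(1 \frac{1}{\frac{1}{5 + 10}} + \frac{4}{-7}\right) = -3 + \left(1 \frac{1}{\frac{1}{15}} + 4 \left(- \frac{1}{7}\right)\right) = -3 - \left(\frac{4}{7} - \frac{1}{\frac{1}{15}}\right) = -3 + \left(1 \cdot 15 - \frac{4}{7}\right) = -3 + \left(15 - \frac{4}{7}\right) = -3 + \frac{101}{7} = \frac{80}{7} \approx 11.429$)
$r{\left(L,n \right)} = -4 + \frac{1}{\frac{80}{7} + L}$
$r{\left(21,12 \right)} U = \frac{-313 - 588}{80 + 7 \cdot 21} \cdot 63 = \frac{-313 - 588}{80 + 147} \cdot 63 = \frac{1}{227} \left(-901\right) 63 = \left(- \frac{901}{227}\right) 63 = - \frac{56763}{227}$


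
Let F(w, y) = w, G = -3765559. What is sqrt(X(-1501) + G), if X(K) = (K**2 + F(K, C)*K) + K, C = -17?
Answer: sqrt(738942) ≈ 859.62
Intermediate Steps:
X(K) = K + 2*K**2 (X(K) = (K**2 + K*K) + K = (K**2 + K**2) + K = 2*K**2 + K = K + 2*K**2)
sqrt(X(-1501) + G) = sqrt(-1501*(1 + 2*(-1501)) - 3765559) = sqrt(-1501*(1 - 3002) - 3765559) = sqrt(-1501*(-3001) - 3765559) = sqrt(4504501 - 3765559) = sqrt(738942)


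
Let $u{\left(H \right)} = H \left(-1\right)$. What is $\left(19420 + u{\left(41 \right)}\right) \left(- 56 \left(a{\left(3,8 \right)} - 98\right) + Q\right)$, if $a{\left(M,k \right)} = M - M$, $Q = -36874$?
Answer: $-608229294$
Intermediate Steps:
$a{\left(M,k \right)} = 0$
$u{\left(H \right)} = - H$
$\left(19420 + u{\left(41 \right)}\right) \left(- 56 \left(a{\left(3,8 \right)} - 98\right) + Q\right) = \left(19420 - 41\right) \left(- 56 \left(0 - 98\right) - 36874\right) = \left(19420 - 41\right) \left(\left(-56\right) \left(-98\right) - 36874\right) = 19379 \left(5488 - 36874\right) = 19379 \left(-31386\right) = -608229294$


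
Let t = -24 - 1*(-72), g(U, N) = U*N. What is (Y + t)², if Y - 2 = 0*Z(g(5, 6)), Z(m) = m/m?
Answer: 2500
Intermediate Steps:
g(U, N) = N*U
Z(m) = 1
t = 48 (t = -24 + 72 = 48)
Y = 2 (Y = 2 + 0*1 = 2 + 0 = 2)
(Y + t)² = (2 + 48)² = 50² = 2500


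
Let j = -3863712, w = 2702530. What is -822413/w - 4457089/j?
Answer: 4433924879057/5220898795680 ≈ 0.84926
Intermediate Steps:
-822413/w - 4457089/j = -822413/2702530 - 4457089/(-3863712) = -822413*1/2702530 - 4457089*(-1/3863712) = -822413/2702530 + 4457089/3863712 = 4433924879057/5220898795680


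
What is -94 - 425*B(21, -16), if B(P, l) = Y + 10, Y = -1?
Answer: -3919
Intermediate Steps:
B(P, l) = 9 (B(P, l) = -1 + 10 = 9)
-94 - 425*B(21, -16) = -94 - 425*9 = -94 - 3825 = -3919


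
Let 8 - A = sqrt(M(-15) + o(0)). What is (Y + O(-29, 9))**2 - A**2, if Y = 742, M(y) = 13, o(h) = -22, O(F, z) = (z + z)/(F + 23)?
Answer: 546066 + 48*I ≈ 5.4607e+5 + 48.0*I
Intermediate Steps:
O(F, z) = 2*z/(23 + F) (O(F, z) = (2*z)/(23 + F) = 2*z/(23 + F))
A = 8 - 3*I (A = 8 - sqrt(13 - 22) = 8 - sqrt(-9) = 8 - 3*I ≈ 8.0 - 3.0*I)
(Y + O(-29, 9))**2 - A**2 = (742 + 2*9/(23 - 29))**2 - (8 - 3*I)**2 = (742 + 2*9/(-6))**2 - (8 - 3*I)**2 = (742 + 2*9*(-1/6))**2 - (8 - 3*I)**2 = (742 - 3)**2 - (8 - 3*I)**2 = 739**2 - (8 - 3*I)**2 = 546121 - (8 - 3*I)**2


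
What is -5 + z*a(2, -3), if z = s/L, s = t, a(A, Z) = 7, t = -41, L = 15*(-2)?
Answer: 137/30 ≈ 4.5667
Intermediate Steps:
L = -30
s = -41
z = 41/30 (z = -41/(-30) = -41*(-1/30) = 41/30 ≈ 1.3667)
-5 + z*a(2, -3) = -5 + (41/30)*7 = -5 + 287/30 = 137/30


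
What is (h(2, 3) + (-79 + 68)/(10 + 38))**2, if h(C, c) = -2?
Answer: 11449/2304 ≈ 4.9692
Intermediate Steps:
(h(2, 3) + (-79 + 68)/(10 + 38))**2 = (-2 + (-79 + 68)/(10 + 38))**2 = (-2 - 11/48)**2 = (-107/48)**2 = 11449/2304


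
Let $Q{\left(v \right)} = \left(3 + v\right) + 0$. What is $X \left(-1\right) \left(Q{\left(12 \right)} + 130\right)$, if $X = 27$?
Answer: $-3915$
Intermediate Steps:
$Q{\left(v \right)} = 3 + v$
$X \left(-1\right) \left(Q{\left(12 \right)} + 130\right) = 27 \left(-1\right) \left(\left(3 + 12\right) + 130\right) = - 27 \left(15 + 130\right) = \left(-27\right) 145 = -3915$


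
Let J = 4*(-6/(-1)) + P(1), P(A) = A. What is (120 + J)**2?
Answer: 21025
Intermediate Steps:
J = 25 (J = 4*(-6/(-1)) + 1 = 4*(-6*(-1)) + 1 = 4*6 + 1 = 24 + 1 = 25)
(120 + J)**2 = (120 + 25)**2 = 145**2 = 21025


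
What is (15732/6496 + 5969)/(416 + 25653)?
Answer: 9697589/42336056 ≈ 0.22906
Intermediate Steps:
(15732/6496 + 5969)/(416 + 25653) = (15732*(1/6496) + 5969)/26069 = (3933/1624 + 5969)*(1/26069) = (9697589/1624)*(1/26069) = 9697589/42336056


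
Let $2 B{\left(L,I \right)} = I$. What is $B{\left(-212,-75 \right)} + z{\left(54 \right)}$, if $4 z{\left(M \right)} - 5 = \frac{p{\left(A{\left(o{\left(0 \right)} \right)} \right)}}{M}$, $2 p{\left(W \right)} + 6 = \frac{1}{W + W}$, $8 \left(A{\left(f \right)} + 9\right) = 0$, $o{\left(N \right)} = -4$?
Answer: $- \frac{281989}{7776} \approx -36.264$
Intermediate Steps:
$A{\left(f \right)} = -9$ ($A{\left(f \right)} = -9 + \frac{1}{8} \cdot 0 = -9 + 0 = -9$)
$p{\left(W \right)} = -3 + \frac{1}{4 W}$ ($p{\left(W \right)} = -3 + \frac{1}{2 \left(W + W\right)} = -3 + \frac{1}{2 \cdot 2 W} = -3 + \frac{\frac{1}{2} \frac{1}{W}}{2} = -3 + \frac{1}{4 W}$)
$B{\left(L,I \right)} = \frac{I}{2}$
$z{\left(M \right)} = \frac{5}{4} - \frac{109}{144 M}$ ($z{\left(M \right)} = \frac{5}{4} + \frac{\left(-3 + \frac{1}{4 \left(-9\right)}\right) \frac{1}{M}}{4} = \frac{5}{4} + \frac{\left(-3 + \frac{1}{4} \left(- \frac{1}{9}\right)\right) \frac{1}{M}}{4} = \frac{5}{4} + \frac{\left(-3 - \frac{1}{36}\right) \frac{1}{M}}{4} = \frac{5}{4} + \frac{\left(- \frac{109}{36}\right) \frac{1}{M}}{4} = \frac{5}{4} - \frac{109}{144 M}$)
$B{\left(-212,-75 \right)} + z{\left(54 \right)} = \frac{1}{2} \left(-75\right) + \frac{-109 + 180 \cdot 54}{144 \cdot 54} = - \frac{75}{2} + \frac{1}{144} \cdot \frac{1}{54} \left(-109 + 9720\right) = - \frac{75}{2} + \frac{1}{144} \cdot \frac{1}{54} \cdot 9611 = - \frac{75}{2} + \frac{9611}{7776} = - \frac{281989}{7776}$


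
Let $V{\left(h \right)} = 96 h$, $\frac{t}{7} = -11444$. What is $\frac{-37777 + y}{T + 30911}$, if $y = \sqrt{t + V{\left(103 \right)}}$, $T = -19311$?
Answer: $- \frac{37777}{11600} + \frac{i \sqrt{17555}}{5800} \approx -3.2566 + 0.022844 i$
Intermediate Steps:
$t = -80108$ ($t = 7 \left(-11444\right) = -80108$)
$y = 2 i \sqrt{17555}$ ($y = \sqrt{-80108 + 96 \cdot 103} = \sqrt{-80108 + 9888} = \sqrt{-70220} = 2 i \sqrt{17555} \approx 264.99 i$)
$\frac{-37777 + y}{T + 30911} = \frac{-37777 + 2 i \sqrt{17555}}{-19311 + 30911} = \frac{-37777 + 2 i \sqrt{17555}}{11600} = \left(-37777 + 2 i \sqrt{17555}\right) \frac{1}{11600} = - \frac{37777}{11600} + \frac{i \sqrt{17555}}{5800}$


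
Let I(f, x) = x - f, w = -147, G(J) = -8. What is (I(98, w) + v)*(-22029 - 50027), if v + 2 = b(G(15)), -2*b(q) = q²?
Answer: 20103624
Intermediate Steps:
b(q) = -q²/2
v = -34 (v = -2 - ½*(-8)² = -2 - ½*64 = -2 - 32 = -34)
(I(98, w) + v)*(-22029 - 50027) = ((-147 - 1*98) - 34)*(-22029 - 50027) = ((-147 - 98) - 34)*(-72056) = (-245 - 34)*(-72056) = -279*(-72056) = 20103624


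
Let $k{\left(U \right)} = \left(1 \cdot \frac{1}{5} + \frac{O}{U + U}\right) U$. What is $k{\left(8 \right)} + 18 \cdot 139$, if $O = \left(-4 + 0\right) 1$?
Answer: $\frac{12508}{5} \approx 2501.6$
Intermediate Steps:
$O = -4$ ($O = \left(-4\right) 1 = -4$)
$k{\left(U \right)} = U \left(\frac{1}{5} - \frac{2}{U}\right)$ ($k{\left(U \right)} = \left(1 \cdot \frac{1}{5} - \frac{4}{U + U}\right) U = \left(1 \cdot \frac{1}{5} - \frac{4}{2 U}\right) U = \left(\frac{1}{5} - 4 \frac{1}{2 U}\right) U = \left(\frac{1}{5} - \frac{2}{U}\right) U = U \left(\frac{1}{5} - \frac{2}{U}\right)$)
$k{\left(8 \right)} + 18 \cdot 139 = \left(-2 + \frac{1}{5} \cdot 8\right) + 18 \cdot 139 = \left(-2 + \frac{8}{5}\right) + 2502 = - \frac{2}{5} + 2502 = \frac{12508}{5}$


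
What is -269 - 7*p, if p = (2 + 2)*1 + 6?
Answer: -339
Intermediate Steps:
p = 10 (p = 4*1 + 6 = 4 + 6 = 10)
-269 - 7*p = -269 - 7*10 = -269 - 1*70 = -269 - 70 = -339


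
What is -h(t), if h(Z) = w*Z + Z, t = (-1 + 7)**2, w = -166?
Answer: 5940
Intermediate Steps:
t = 36 (t = 6**2 = 36)
h(Z) = -165*Z (h(Z) = -166*Z + Z = -165*Z)
-h(t) = -(-165)*36 = -1*(-5940) = 5940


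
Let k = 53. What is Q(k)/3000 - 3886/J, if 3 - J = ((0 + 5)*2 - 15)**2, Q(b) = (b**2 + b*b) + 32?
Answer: 117823/660 ≈ 178.52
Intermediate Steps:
Q(b) = 32 + 2*b**2 (Q(b) = (b**2 + b**2) + 32 = 2*b**2 + 32 = 32 + 2*b**2)
J = -22 (J = 3 - ((0 + 5)*2 - 15)**2 = 3 - (5*2 - 15)**2 = 3 - (10 - 15)**2 = 3 - 1*(-5)**2 = 3 - 1*25 = 3 - 25 = -22)
Q(k)/3000 - 3886/J = (32 + 2*53**2)/3000 - 3886/(-22) = (32 + 2*2809)*(1/3000) - 3886*(-1/22) = (32 + 5618)*(1/3000) + 1943/11 = 5650*(1/3000) + 1943/11 = 113/60 + 1943/11 = 117823/660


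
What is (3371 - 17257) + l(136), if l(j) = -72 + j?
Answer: -13822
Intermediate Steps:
(3371 - 17257) + l(136) = (3371 - 17257) + (-72 + 136) = -13886 + 64 = -13822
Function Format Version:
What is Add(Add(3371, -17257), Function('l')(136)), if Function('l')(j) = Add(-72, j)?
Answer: -13822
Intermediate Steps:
Add(Add(3371, -17257), Function('l')(136)) = Add(Add(3371, -17257), Add(-72, 136)) = Add(-13886, 64) = -13822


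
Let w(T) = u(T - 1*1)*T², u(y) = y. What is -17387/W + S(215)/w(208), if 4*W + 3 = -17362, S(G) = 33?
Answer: 9026782321/2253838080 ≈ 4.0051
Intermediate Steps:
W = -17365/4 (W = -¾ + (¼)*(-17362) = -¾ - 8681/2 = -17365/4 ≈ -4341.3)
w(T) = T²*(-1 + T) (w(T) = (T - 1*1)*T² = (T - 1)*T² = (-1 + T)*T² = T²*(-1 + T))
-17387/W + S(215)/w(208) = -17387/(-17365/4) + 33/((208²*(-1 + 208))) = -17387*(-4/17365) + 33/((43264*207)) = 69548/17365 + 33/8955648 = 69548/17365 + 33*(1/8955648) = 69548/17365 + 11/2985216 = 9026782321/2253838080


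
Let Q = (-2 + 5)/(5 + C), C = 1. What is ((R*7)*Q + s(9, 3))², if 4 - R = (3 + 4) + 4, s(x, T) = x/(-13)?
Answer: 429025/676 ≈ 634.65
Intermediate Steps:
s(x, T) = -x/13 (s(x, T) = x*(-1/13) = -x/13)
Q = ½ (Q = (-2 + 5)/(5 + 1) = 3/6 = 3*(⅙) = ½ ≈ 0.50000)
R = -7 (R = 4 - ((3 + 4) + 4) = 4 - (7 + 4) = 4 - 1*11 = 4 - 11 = -7)
((R*7)*Q + s(9, 3))² = (-7*7*(½) - 1/13*9)² = (-49*½ - 9/13)² = (-49/2 - 9/13)² = (-655/26)² = 429025/676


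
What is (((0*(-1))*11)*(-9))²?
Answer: 0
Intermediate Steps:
(((0*(-1))*11)*(-9))² = ((0*11)*(-9))² = (0*(-9))² = 0² = 0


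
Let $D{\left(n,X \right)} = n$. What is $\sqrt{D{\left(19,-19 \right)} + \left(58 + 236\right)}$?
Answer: $\sqrt{313} \approx 17.692$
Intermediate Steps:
$\sqrt{D{\left(19,-19 \right)} + \left(58 + 236\right)} = \sqrt{19 + \left(58 + 236\right)} = \sqrt{19 + 294} = \sqrt{313}$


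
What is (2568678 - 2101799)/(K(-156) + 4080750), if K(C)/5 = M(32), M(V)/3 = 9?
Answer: 466879/4080885 ≈ 0.11441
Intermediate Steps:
M(V) = 27 (M(V) = 3*9 = 27)
K(C) = 135 (K(C) = 5*27 = 135)
(2568678 - 2101799)/(K(-156) + 4080750) = (2568678 - 2101799)/(135 + 4080750) = 466879/4080885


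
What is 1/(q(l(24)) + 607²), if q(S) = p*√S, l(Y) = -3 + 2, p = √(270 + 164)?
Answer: 368449/135754666035 - I*√434/135754666035 ≈ 2.7141e-6 - 1.5346e-10*I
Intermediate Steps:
p = √434 ≈ 20.833
l(Y) = -1
q(S) = √434*√S
1/(q(l(24)) + 607²) = 1/(√434*√(-1) + 607²) = 1/(√434*I + 368449) = 1/(I*√434 + 368449) = 1/(368449 + I*√434)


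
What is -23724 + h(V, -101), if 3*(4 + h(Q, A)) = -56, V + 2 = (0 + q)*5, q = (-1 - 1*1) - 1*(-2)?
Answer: -71240/3 ≈ -23747.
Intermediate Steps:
q = 0 (q = (-1 - 1) + 2 = -2 + 2 = 0)
V = -2 (V = -2 + (0 + 0)*5 = -2 + 0*5 = -2 + 0 = -2)
h(Q, A) = -68/3 (h(Q, A) = -4 + (⅓)*(-56) = -4 - 56/3 = -68/3)
-23724 + h(V, -101) = -23724 - 68/3 = -71240/3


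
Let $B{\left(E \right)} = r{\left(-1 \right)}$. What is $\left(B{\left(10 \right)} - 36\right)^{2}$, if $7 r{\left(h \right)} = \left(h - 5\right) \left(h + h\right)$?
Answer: $\frac{57600}{49} \approx 1175.5$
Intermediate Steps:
$r{\left(h \right)} = \frac{2 h \left(-5 + h\right)}{7}$ ($r{\left(h \right)} = \frac{\left(h - 5\right) \left(h + h\right)}{7} = \frac{\left(-5 + h\right) 2 h}{7} = \frac{2 h \left(-5 + h\right)}{7}$)
$B{\left(E \right)} = \frac{12}{7}$ ($B{\left(E \right)} = \frac{2}{7} \left(-1\right) \left(-5 - 1\right) = \frac{2}{7} \left(-1\right) \left(-6\right) = \frac{12}{7}$)
$\left(B{\left(10 \right)} - 36\right)^{2} = \left(\frac{12}{7} - 36\right)^{2} = \left(- \frac{240}{7}\right)^{2} = \frac{57600}{49}$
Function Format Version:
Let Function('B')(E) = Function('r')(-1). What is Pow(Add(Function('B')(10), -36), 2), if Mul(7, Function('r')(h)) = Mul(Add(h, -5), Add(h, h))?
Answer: Rational(57600, 49) ≈ 1175.5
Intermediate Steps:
Function('r')(h) = Mul(Rational(2, 7), h, Add(-5, h)) (Function('r')(h) = Mul(Rational(1, 7), Mul(Add(h, -5), Add(h, h))) = Mul(Rational(1, 7), Mul(Add(-5, h), Mul(2, h))) = Mul(Rational(1, 7), Mul(2, h, Add(-5, h))) = Mul(Rational(2, 7), h, Add(-5, h)))
Function('B')(E) = Rational(12, 7) (Function('B')(E) = Mul(Rational(2, 7), -1, Add(-5, -1)) = Mul(Rational(2, 7), -1, -6) = Rational(12, 7))
Pow(Add(Function('B')(10), -36), 2) = Pow(Add(Rational(12, 7), -36), 2) = Pow(Rational(-240, 7), 2) = Rational(57600, 49)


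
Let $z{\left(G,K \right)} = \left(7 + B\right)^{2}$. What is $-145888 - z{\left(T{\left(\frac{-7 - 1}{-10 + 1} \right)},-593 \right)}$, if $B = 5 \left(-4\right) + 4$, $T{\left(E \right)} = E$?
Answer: $-145969$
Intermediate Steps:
$B = -16$ ($B = -20 + 4 = -16$)
$z{\left(G,K \right)} = 81$ ($z{\left(G,K \right)} = \left(7 - 16\right)^{2} = \left(-9\right)^{2} = 81$)
$-145888 - z{\left(T{\left(\frac{-7 - 1}{-10 + 1} \right)},-593 \right)} = -145888 - 81 = -145969$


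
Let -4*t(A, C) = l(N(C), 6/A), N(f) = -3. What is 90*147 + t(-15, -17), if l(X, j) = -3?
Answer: 52923/4 ≈ 13231.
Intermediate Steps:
t(A, C) = 3/4 (t(A, C) = -1/4*(-3) = 3/4)
90*147 + t(-15, -17) = 90*147 + 3/4 = 13230 + 3/4 = 52923/4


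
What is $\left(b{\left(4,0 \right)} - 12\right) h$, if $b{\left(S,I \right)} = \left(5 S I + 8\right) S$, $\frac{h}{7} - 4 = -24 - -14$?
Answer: $-840$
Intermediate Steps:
$h = -42$ ($h = 28 + 7 \left(-24 - -14\right) = 28 + 7 \left(-24 + 14\right) = 28 + 7 \left(-10\right) = 28 - 70 = -42$)
$b{\left(S,I \right)} = S \left(8 + 5 I S\right)$ ($b{\left(S,I \right)} = \left(5 I S + 8\right) S = \left(8 + 5 I S\right) S = S \left(8 + 5 I S\right)$)
$\left(b{\left(4,0 \right)} - 12\right) h = \left(4 \left(8 + 5 \cdot 0 \cdot 4\right) - 12\right) \left(-42\right) = \left(4 \left(8 + 0\right) - 12\right) \left(-42\right) = \left(4 \cdot 8 - 12\right) \left(-42\right) = \left(32 - 12\right) \left(-42\right) = 20 \left(-42\right) = -840$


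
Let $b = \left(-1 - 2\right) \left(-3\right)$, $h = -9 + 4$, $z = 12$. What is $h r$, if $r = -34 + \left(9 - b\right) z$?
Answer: $170$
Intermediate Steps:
$h = -5$
$b = 9$ ($b = \left(-1 - 2\right) \left(-3\right) = \left(-3\right) \left(-3\right) = 9$)
$r = -34$ ($r = -34 + \left(9 - 9\right) 12 = -34 + 0 \cdot 12 = -34 + 0 = -34$)
$h r = \left(-5\right) \left(-34\right) = 170$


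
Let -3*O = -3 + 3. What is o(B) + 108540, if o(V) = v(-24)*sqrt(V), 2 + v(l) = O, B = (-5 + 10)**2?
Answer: 108530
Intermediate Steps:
O = 0 (O = -(-3 + 3)/3 = -1/3*0 = 0)
B = 25 (B = 5**2 = 25)
v(l) = -2 (v(l) = -2 + 0 = -2)
o(V) = -2*sqrt(V)
o(B) + 108540 = -2*sqrt(25) + 108540 = -2*5 + 108540 = -10 + 108540 = 108530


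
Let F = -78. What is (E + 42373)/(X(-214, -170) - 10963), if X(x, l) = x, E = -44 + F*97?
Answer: -34763/11177 ≈ -3.1102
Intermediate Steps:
E = -7610 (E = -44 - 78*97 = -44 - 7566 = -7610)
(E + 42373)/(X(-214, -170) - 10963) = (-7610 + 42373)/(-214 - 10963) = 34763/(-11177) = 34763*(-1/11177) = -34763/11177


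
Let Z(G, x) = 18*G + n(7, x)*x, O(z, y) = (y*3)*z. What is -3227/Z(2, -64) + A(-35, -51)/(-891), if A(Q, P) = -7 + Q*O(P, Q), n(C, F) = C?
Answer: 80097241/367092 ≈ 218.19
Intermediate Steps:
O(z, y) = 3*y*z (O(z, y) = (3*y)*z = 3*y*z)
Z(G, x) = 7*x + 18*G (Z(G, x) = 18*G + 7*x = 7*x + 18*G)
A(Q, P) = -7 + 3*P*Q**2 (A(Q, P) = -7 + Q*(3*Q*P) = -7 + Q*(3*P*Q) = -7 + 3*P*Q**2)
-3227/Z(2, -64) + A(-35, -51)/(-891) = -3227/(7*(-64) + 18*2) + (-7 + 3*(-51)*(-35)**2)/(-891) = -3227/(-448 + 36) + (-7 + 3*(-51)*1225)*(-1/891) = -3227/(-412) + (-7 - 187425)*(-1/891) = -3227*(-1/412) - 187432*(-1/891) = 3227/412 + 187432/891 = 80097241/367092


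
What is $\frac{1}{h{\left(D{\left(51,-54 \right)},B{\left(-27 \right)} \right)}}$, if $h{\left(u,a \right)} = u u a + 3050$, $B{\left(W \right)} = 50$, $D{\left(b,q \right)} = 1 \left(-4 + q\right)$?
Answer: $\frac{1}{171250} \approx 5.8394 \cdot 10^{-6}$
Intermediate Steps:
$D{\left(b,q \right)} = -4 + q$
$h{\left(u,a \right)} = 3050 + a u^{2}$ ($h{\left(u,a \right)} = u^{2} a + 3050 = a u^{2} + 3050 = 3050 + a u^{2}$)
$\frac{1}{h{\left(D{\left(51,-54 \right)},B{\left(-27 \right)} \right)}} = \frac{1}{3050 + 50 \left(-4 - 54\right)^{2}} = \frac{1}{3050 + 50 \left(-58\right)^{2}} = \frac{1}{3050 + 50 \cdot 3364} = \frac{1}{3050 + 168200} = \frac{1}{171250}$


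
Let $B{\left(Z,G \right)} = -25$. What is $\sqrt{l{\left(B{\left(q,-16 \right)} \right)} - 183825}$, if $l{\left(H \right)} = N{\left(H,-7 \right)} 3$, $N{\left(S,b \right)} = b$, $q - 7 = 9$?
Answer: $i \sqrt{183846} \approx 428.77 i$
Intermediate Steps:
$q = 16$ ($q = 7 + 9 = 16$)
$l{\left(H \right)} = -21$ ($l{\left(H \right)} = \left(-7\right) 3 = -21$)
$\sqrt{l{\left(B{\left(q,-16 \right)} \right)} - 183825} = \sqrt{-21 - 183825} = \sqrt{-183846} = i \sqrt{183846}$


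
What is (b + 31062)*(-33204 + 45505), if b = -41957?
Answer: -134019395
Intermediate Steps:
(b + 31062)*(-33204 + 45505) = (-41957 + 31062)*(-33204 + 45505) = -10895*12301 = -134019395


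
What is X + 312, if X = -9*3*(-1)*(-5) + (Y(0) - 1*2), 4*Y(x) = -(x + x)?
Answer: 175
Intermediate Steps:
Y(x) = -x/2 (Y(x) = (-(x + x))/4 = (-2*x)/4 = -x/2)
X = -137 (X = -9*3*(-1)*(-5) + (-1/2*0 - 1*2) = -(-27)*(-5) + (0 - 2) = -9*15 - 2 = -135 - 2 = -137)
X + 312 = -137 + 312 = 175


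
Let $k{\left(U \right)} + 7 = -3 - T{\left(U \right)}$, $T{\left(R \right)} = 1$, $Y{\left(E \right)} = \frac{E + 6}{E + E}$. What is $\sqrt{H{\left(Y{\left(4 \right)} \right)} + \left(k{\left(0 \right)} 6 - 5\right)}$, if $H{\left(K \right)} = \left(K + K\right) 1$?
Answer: $\frac{i \sqrt{274}}{2} \approx 8.2765 i$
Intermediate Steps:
$Y{\left(E \right)} = \frac{6 + E}{2 E}$
$H{\left(K \right)} = 2 K$ ($H{\left(K \right)} = 2 K 1 = 2 K$)
$k{\left(U \right)} = -11$ ($k{\left(U \right)} = -7 - 4 = -11$)
$\sqrt{H{\left(Y{\left(4 \right)} \right)} + \left(k{\left(0 \right)} 6 - 5\right)} = \sqrt{2 \frac{6 + 4}{2 \cdot 4} - 71} = \sqrt{2 \cdot \frac{1}{2} \cdot \frac{1}{4} \cdot 10 - 71} = \sqrt{2 \cdot \frac{5}{4} - 71} = \sqrt{\frac{5}{2} - 71} = \sqrt{- \frac{137}{2}} = \frac{i \sqrt{274}}{2}$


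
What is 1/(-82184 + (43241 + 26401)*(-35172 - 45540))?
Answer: -1/5621027288 ≈ -1.7790e-10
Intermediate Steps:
1/(-82184 + (43241 + 26401)*(-35172 - 45540)) = 1/(-82184 + 69642*(-80712)) = 1/(-82184 - 5620945104) = 1/(-5621027288) = -1/5621027288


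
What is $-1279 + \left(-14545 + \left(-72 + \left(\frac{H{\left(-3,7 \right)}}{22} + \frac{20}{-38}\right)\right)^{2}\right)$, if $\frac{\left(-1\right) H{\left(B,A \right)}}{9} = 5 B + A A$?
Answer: $- \frac{364863919}{43681} \approx -8352.9$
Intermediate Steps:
$H{\left(B,A \right)} = - 45 B - 9 A^{2}$ ($H{\left(B,A \right)} = - 9 \left(5 B + A A\right) = - 9 \left(5 B + A^{2}\right) = - 9 \left(A^{2} + 5 B\right) = - 45 B - 9 A^{2}$)
$-1279 + \left(-14545 + \left(-72 + \left(\frac{H{\left(-3,7 \right)}}{22} + \frac{20}{-38}\right)\right)^{2}\right) = -1279 - \left(14545 - \left(-72 + \left(\frac{\left(-45\right) \left(-3\right) - 9 \cdot 7^{2}}{22} + \frac{20}{-38}\right)\right)^{2}\right) = -1279 - \left(14545 - \left(-72 + \left(\left(135 - 441\right) \frac{1}{22} + 20 \left(- \frac{1}{38}\right)\right)\right)^{2}\right) = -1279 - \left(14545 - \left(-72 + \left(\left(135 - 441\right) \frac{1}{22} - \frac{10}{19}\right)\right)^{2}\right) = -1279 - \left(14545 - \left(-72 - \frac{3017}{209}\right)^{2}\right) = -1279 - \left(14545 - \left(- \frac{18065}{209}\right)^{2}\right) = -1279 + \left(-14545 + \frac{326344225}{43681}\right) = -1279 - \frac{308995920}{43681} = - \frac{364863919}{43681}$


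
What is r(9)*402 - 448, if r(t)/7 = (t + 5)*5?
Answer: 196532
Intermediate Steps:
r(t) = 175 + 35*t (r(t) = 7*((t + 5)*5) = 7*((5 + t)*5) = 7*(25 + 5*t) = 175 + 35*t)
r(9)*402 - 448 = (175 + 35*9)*402 - 448 = (175 + 315)*402 - 448 = 490*402 - 448 = 196980 - 448 = 196532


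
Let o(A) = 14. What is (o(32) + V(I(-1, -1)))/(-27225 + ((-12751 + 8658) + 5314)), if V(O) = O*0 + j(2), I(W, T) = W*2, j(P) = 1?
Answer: -5/8668 ≈ -0.00057683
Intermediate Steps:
I(W, T) = 2*W
V(O) = 1 (V(O) = O*0 + 1 = 0 + 1 = 1)
(o(32) + V(I(-1, -1)))/(-27225 + ((-12751 + 8658) + 5314)) = (14 + 1)/(-27225 + ((-12751 + 8658) + 5314)) = 15/(-27225 + (-4093 + 5314)) = 15/(-27225 + 1221) = 15/(-26004) = 15*(-1/26004) = -5/8668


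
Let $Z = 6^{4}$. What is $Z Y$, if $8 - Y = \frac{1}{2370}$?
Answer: $\frac{4095144}{395} \approx 10367.0$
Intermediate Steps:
$Z = 1296$
$Y = \frac{18959}{2370}$ ($Y = 8 - \frac{1}{2370} = \frac{18959}{2370} \approx 7.9996$)
$Z Y = 1296 \cdot \frac{18959}{2370} = \frac{4095144}{395}$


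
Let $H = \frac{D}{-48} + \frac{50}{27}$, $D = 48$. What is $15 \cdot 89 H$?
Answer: $\frac{10235}{9} \approx 1137.2$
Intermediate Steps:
$H = \frac{23}{27}$ ($H = \frac{48}{-48} + \frac{50}{27} = 48 \left(- \frac{1}{48}\right) + 50 \cdot \frac{1}{27} = -1 + \frac{50}{27} = \frac{23}{27} \approx 0.85185$)
$15 \cdot 89 H = 15 \cdot 89 \cdot \frac{23}{27} = 1335 \cdot \frac{23}{27} = \frac{10235}{9}$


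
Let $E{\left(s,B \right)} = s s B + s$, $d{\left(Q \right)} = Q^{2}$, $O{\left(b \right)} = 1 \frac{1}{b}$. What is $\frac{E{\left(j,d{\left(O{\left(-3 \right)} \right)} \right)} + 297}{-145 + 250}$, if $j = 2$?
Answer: $\frac{77}{27} \approx 2.8519$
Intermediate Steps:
$O{\left(b \right)} = \frac{1}{b}$
$E{\left(s,B \right)} = s + B s^{2}$ ($E{\left(s,B \right)} = s^{2} B + s = B s^{2} + s = s + B s^{2}$)
$\frac{E{\left(j,d{\left(O{\left(-3 \right)} \right)} \right)} + 297}{-145 + 250} = \frac{2 \left(1 + \left(\frac{1}{-3}\right)^{2} \cdot 2\right) + 297}{-145 + 250} = \frac{2 \left(1 + \left(- \frac{1}{3}\right)^{2} \cdot 2\right) + 297}{105} = \left(2 \left(1 + \frac{1}{9} \cdot 2\right) + 297\right) \frac{1}{105} = \left(2 \left(1 + \frac{2}{9}\right) + 297\right) \frac{1}{105} = \left(2 \cdot \frac{11}{9} + 297\right) \frac{1}{105} = \left(\frac{22}{9} + 297\right) \frac{1}{105} = \frac{2695}{9} \cdot \frac{1}{105} = \frac{77}{27}$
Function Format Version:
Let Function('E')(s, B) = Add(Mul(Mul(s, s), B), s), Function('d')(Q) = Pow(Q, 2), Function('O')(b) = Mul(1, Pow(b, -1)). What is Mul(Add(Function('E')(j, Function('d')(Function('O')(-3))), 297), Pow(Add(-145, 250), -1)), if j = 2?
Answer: Rational(77, 27) ≈ 2.8519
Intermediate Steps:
Function('O')(b) = Pow(b, -1)
Function('E')(s, B) = Add(s, Mul(B, Pow(s, 2))) (Function('E')(s, B) = Add(Mul(Pow(s, 2), B), s) = Add(Mul(B, Pow(s, 2)), s) = Add(s, Mul(B, Pow(s, 2))))
Mul(Add(Function('E')(j, Function('d')(Function('O')(-3))), 297), Pow(Add(-145, 250), -1)) = Mul(Add(Mul(2, Add(1, Mul(Pow(Pow(-3, -1), 2), 2))), 297), Pow(Add(-145, 250), -1)) = Mul(Add(Mul(2, Add(1, Mul(Pow(Rational(-1, 3), 2), 2))), 297), Pow(105, -1)) = Mul(Add(Mul(2, Add(1, Mul(Rational(1, 9), 2))), 297), Rational(1, 105)) = Mul(Add(Mul(2, Add(1, Rational(2, 9))), 297), Rational(1, 105)) = Mul(Add(Mul(2, Rational(11, 9)), 297), Rational(1, 105)) = Mul(Add(Rational(22, 9), 297), Rational(1, 105)) = Mul(Rational(2695, 9), Rational(1, 105)) = Rational(77, 27)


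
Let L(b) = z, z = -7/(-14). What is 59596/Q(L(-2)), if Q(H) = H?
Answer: 119192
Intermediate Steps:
z = ½ (z = -7*(-1/14) = ½ ≈ 0.50000)
L(b) = ½
59596/Q(L(-2)) = 59596/(½) = 59596*2 = 119192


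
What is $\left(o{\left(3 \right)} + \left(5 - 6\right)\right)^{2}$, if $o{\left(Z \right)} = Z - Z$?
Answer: $1$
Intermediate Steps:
$o{\left(Z \right)} = 0$
$\left(o{\left(3 \right)} + \left(5 - 6\right)\right)^{2} = \left(0 + \left(5 - 6\right)\right)^{2} = \left(0 - 1\right)^{2} = \left(-1\right)^{2} = 1$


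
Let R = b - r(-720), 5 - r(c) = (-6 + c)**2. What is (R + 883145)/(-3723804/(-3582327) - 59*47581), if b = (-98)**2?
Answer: -242202834340/478885125449 ≈ -0.50576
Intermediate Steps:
b = 9604
r(c) = 5 - (-6 + c)**2
R = 536675 (R = 9604 - (5 - (-6 - 720)**2) = 9604 - (5 - 1*(-726)**2) = 9604 - (5 - 1*527076) = 9604 - (5 - 527076) = 9604 - 1*(-527071) = 9604 + 527071 = 536675)
(R + 883145)/(-3723804/(-3582327) - 59*47581) = (536675 + 883145)/(-3723804/(-3582327) - 59*47581) = 1419820/(-3723804*(-1/3582327) - 2807279) = 1419820/(177324/170587 - 2807279) = 1419820/(-478885125449/170587) = 1419820*(-170587/478885125449) = -242202834340/478885125449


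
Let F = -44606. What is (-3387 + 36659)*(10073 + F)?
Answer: -1148981976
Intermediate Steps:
(-3387 + 36659)*(10073 + F) = (-3387 + 36659)*(10073 - 44606) = 33272*(-34533) = -1148981976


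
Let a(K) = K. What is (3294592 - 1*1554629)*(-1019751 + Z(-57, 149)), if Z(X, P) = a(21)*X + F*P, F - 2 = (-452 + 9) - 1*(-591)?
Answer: -1737523571874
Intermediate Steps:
F = 150 (F = 2 + ((-452 + 9) - 1*(-591)) = 2 + (-443 + 591) = 2 + 148 = 150)
Z(X, P) = 21*X + 150*P
(3294592 - 1*1554629)*(-1019751 + Z(-57, 149)) = (3294592 - 1*1554629)*(-1019751 + (21*(-57) + 150*149)) = (3294592 - 1554629)*(-1019751 + (-1197 + 22350)) = 1739963*(-1019751 + 21153) = 1739963*(-998598) = -1737523571874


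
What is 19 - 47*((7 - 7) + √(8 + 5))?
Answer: 19 - 47*√13 ≈ -150.46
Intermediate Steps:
19 - 47*((7 - 7) + √(8 + 5)) = 19 - 47*(0 + √13) = 19 - 47*√13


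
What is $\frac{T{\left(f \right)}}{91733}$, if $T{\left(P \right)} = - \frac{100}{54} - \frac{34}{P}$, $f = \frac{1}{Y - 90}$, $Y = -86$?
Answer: $\frac{161518}{2476791} \approx 0.065213$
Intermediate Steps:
$f = - \frac{1}{176}$ ($f = \frac{1}{-86 - 90} = \frac{1}{-176} = - \frac{1}{176} \approx -0.0056818$)
$T{\left(P \right)} = - \frac{50}{27} - \frac{34}{P}$ ($T{\left(P \right)} = \left(-100\right) \frac{1}{54} - \frac{34}{P} = - \frac{50}{27} - \frac{34}{P}$)
$\frac{T{\left(f \right)}}{91733} = \frac{- \frac{50}{27} - \frac{34}{- \frac{1}{176}}}{91733} = \left(- \frac{50}{27} - -5984\right) \frac{1}{91733} = \left(- \frac{50}{27} + 5984\right) \frac{1}{91733} = \frac{161518}{27} \cdot \frac{1}{91733} = \frac{161518}{2476791}$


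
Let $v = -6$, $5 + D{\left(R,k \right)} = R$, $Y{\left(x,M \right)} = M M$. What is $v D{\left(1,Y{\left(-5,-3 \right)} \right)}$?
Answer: $24$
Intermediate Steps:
$Y{\left(x,M \right)} = M^{2}$
$D{\left(R,k \right)} = -5 + R$
$v D{\left(1,Y{\left(-5,-3 \right)} \right)} = - 6 \left(-5 + 1\right) = \left(-6\right) \left(-4\right) = 24$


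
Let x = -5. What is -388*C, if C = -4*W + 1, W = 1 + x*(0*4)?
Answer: 1164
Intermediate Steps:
W = 1 (W = 1 - 0*4 = 1 - 5*0 = 1 + 0 = 1)
C = -3 (C = -4*1 + 1 = -4 + 1 = -3)
-388*C = -388*(-3) = 1164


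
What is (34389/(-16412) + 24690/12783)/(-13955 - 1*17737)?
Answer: 11460769/2216270112144 ≈ 5.1712e-6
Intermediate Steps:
(34389/(-16412) + 24690/12783)/(-13955 - 1*17737) = (34389*(-1/16412) + 24690*(1/12783))/(-13955 - 17737) = (-34389/16412 + 8230/4261)/(-31692) = -11460769/69931532*(-1/31692) = 11460769/2216270112144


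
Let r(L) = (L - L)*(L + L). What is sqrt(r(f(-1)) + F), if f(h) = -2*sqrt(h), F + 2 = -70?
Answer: 6*I*sqrt(2) ≈ 8.4853*I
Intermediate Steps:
F = -72 (F = -2 - 70 = -72)
r(L) = 0 (r(L) = 0*(2*L) = 0)
sqrt(r(f(-1)) + F) = sqrt(0 - 72) = sqrt(-72) = 6*I*sqrt(2)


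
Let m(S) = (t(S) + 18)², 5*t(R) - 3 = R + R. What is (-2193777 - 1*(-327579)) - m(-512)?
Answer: -47521711/25 ≈ -1.9009e+6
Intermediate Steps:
t(R) = ⅗ + 2*R/5 (t(R) = ⅗ + (R + R)/5 = ⅗ + (2*R)/5 = ⅗ + 2*R/5)
m(S) = (93/5 + 2*S/5)² (m(S) = ((⅗ + 2*S/5) + 18)² = (93/5 + 2*S/5)²)
(-2193777 - 1*(-327579)) - m(-512) = (-2193777 - 1*(-327579)) - (93 + 2*(-512))²/25 = (-2193777 + 327579) - (93 - 1024)²/25 = -1866198 - (-931)²/25 = -1866198 - 866761/25 = -47521711/25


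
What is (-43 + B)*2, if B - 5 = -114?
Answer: -304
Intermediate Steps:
B = -109 (B = 5 - 114 = -109)
(-43 + B)*2 = (-43 - 109)*2 = -152*2 = -304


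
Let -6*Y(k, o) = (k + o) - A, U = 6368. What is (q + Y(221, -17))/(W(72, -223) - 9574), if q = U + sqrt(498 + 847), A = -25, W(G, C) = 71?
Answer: -37979/57018 - sqrt(1345)/9503 ≈ -0.66995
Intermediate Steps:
q = 6368 + sqrt(1345) (q = 6368 + sqrt(498 + 847) = 6368 + sqrt(1345) ≈ 6404.7)
Y(k, o) = -25/6 - k/6 - o/6 (Y(k, o) = -((k + o) - 1*(-25))/6 = -((k + o) + 25)/6 = -(25 + k + o)/6 = -25/6 - k/6 - o/6)
(q + Y(221, -17))/(W(72, -223) - 9574) = ((6368 + sqrt(1345)) + (-25/6 - 1/6*221 - 1/6*(-17)))/(71 - 9574) = ((6368 + sqrt(1345)) + (-25/6 - 221/6 + 17/6))/(-9503) = ((6368 + sqrt(1345)) - 229/6)*(-1/9503) = (37979/6 + sqrt(1345))*(-1/9503) = -37979/57018 - sqrt(1345)/9503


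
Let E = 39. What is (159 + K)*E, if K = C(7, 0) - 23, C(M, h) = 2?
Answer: 5382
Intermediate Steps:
K = -21 (K = 2 - 23 = -21)
(159 + K)*E = (159 - 21)*39 = 138*39 = 5382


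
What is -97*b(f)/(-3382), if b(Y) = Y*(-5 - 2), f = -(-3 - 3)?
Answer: -2037/1691 ≈ -1.2046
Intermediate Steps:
f = 6 (f = -1*(-6) = 6)
b(Y) = -7*Y (b(Y) = Y*(-7) = -7*Y)
-97*b(f)/(-3382) = -97*(-7*6)/(-3382) = -(-4074)*(-1)/3382 = -97*21/1691 = -2037/1691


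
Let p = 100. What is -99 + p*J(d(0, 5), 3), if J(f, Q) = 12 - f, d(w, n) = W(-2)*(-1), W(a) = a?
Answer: 901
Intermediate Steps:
d(w, n) = 2 (d(w, n) = -2*(-1) = 2)
-99 + p*J(d(0, 5), 3) = -99 + 100*(12 - 1*2) = -99 + 100*(12 - 2) = -99 + 100*10 = -99 + 1000 = 901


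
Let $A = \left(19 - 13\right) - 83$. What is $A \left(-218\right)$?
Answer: $16786$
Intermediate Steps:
$A = -77$ ($A = \left(19 + \left(-21 + 8\right)\right) - 83 = \left(19 - 13\right) - 83 = 6 - 83 = -77$)
$A \left(-218\right) = \left(-77\right) \left(-218\right) = 16786$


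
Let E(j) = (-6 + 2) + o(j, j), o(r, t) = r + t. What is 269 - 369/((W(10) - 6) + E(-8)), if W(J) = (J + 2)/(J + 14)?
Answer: 4819/17 ≈ 283.47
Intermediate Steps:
E(j) = -4 + 2*j (E(j) = (-6 + 2) + (j + j) = -4 + 2*j)
W(J) = (2 + J)/(14 + J)
269 - 369/((W(10) - 6) + E(-8)) = 269 - 369/(((2 + 10)/(14 + 10) - 6) + (-4 + 2*(-8))) = 269 - 369/((12/24 - 6) + (-4 - 16)) = 269 - 369/(((1/24)*12 - 6) - 20) = 269 - 369/((½ - 6) - 20) = 269 - 369/(-11/2 - 20) = 269 - 369/(-51/2) = 269 - 369*(-2/51) = 269 + 246/17 = 4819/17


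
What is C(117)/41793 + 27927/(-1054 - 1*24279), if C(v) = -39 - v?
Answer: -390368353/352914023 ≈ -1.1061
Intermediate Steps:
C(117)/41793 + 27927/(-1054 - 1*24279) = (-39 - 1*117)/41793 + 27927/(-1054 - 1*24279) = (-39 - 117)*(1/41793) + 27927/(-1054 - 24279) = -156*1/41793 + 27927/(-25333) = -52/13931 + 27927*(-1/25333) = -52/13931 - 27927/25333 = -390368353/352914023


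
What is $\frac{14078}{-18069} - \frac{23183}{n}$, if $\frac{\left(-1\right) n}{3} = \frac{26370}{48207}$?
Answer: $\frac{2243610151801}{158826510} \approx 14126.0$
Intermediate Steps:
$n = - \frac{26370}{16069}$ ($n = - 3 \cdot \frac{26370}{48207} = - 3 \cdot 26370 \cdot \frac{1}{48207} = \left(-3\right) \frac{8790}{16069} = - \frac{26370}{16069} \approx -1.641$)
$\frac{14078}{-18069} - \frac{23183}{n} = \frac{14078}{-18069} - \frac{23183}{- \frac{26370}{16069}} = 14078 \left(- \frac{1}{18069}\right) - - \frac{372527627}{26370} = - \frac{14078}{18069} + \frac{372527627}{26370} = \frac{2243610151801}{158826510}$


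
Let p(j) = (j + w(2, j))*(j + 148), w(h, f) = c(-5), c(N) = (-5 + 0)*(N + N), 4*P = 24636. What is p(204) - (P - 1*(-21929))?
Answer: 61320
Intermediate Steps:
P = 6159 (P = (¼)*24636 = 6159)
c(N) = -10*N
w(h, f) = 50 (w(h, f) = -10*(-5) = 50)
p(j) = (50 + j)*(148 + j) (p(j) = (j + 50)*(j + 148) = (50 + j)*(148 + j))
p(204) - (P - 1*(-21929)) = (7400 + 204² + 198*204) - (6159 - 1*(-21929)) = (7400 + 41616 + 40392) - (6159 + 21929) = 89408 - 1*28088 = 89408 - 28088 = 61320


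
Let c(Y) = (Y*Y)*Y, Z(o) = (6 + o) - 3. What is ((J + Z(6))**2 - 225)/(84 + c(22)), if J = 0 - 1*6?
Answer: -54/2683 ≈ -0.020127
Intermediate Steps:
Z(o) = 3 + o
J = -6 (J = 0 - 6 = -6)
c(Y) = Y**3 (c(Y) = Y**2*Y = Y**3)
((J + Z(6))**2 - 225)/(84 + c(22)) = ((-6 + (3 + 6))**2 - 225)/(84 + 22**3) = ((-6 + 9)**2 - 225)/(84 + 10648) = (3**2 - 225)/10732 = (9 - 225)*(1/10732) = -216*1/10732 = -54/2683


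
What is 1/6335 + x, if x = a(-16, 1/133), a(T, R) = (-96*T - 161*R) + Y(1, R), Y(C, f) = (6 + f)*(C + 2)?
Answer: 186904239/120365 ≈ 1552.8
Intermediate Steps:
Y(C, f) = (2 + C)*(6 + f) (Y(C, f) = (6 + f)*(2 + C) = (2 + C)*(6 + f))
a(T, R) = 18 - 158*R - 96*T (a(T, R) = (-96*T - 161*R) + (12 + 2*R + 6*1 + 1*R) = (-161*R - 96*T) + (12 + 2*R + 6 + R) = (-161*R - 96*T) + (18 + 3*R) = 18 - 158*R - 96*T)
x = 206524/133 (x = 18 - 158/133 - 96*(-16) = 18 - 158*1/133 + 1536 = 18 - 158/133 + 1536 = 206524/133 ≈ 1552.8)
1/6335 + x = 1/6335 + 206524/133 = 186904239/120365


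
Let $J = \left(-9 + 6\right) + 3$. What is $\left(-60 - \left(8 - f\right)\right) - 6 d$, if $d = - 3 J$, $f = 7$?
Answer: $-61$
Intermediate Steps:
$J = 0$ ($J = -3 + 3 = 0$)
$d = 0$ ($d = \left(-3\right) 0 = 0$)
$\left(-60 - \left(8 - f\right)\right) - 6 d = \left(-60 - \left(8 - 7\right)\right) - 0 = \left(-60 - \left(8 - 7\right)\right) + 0 = \left(-60 - 1\right) + 0 = -61 + 0 = -61$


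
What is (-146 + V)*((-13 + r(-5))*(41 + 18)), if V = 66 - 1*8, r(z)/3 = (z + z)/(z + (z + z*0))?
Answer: 51920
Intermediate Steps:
r(z) = 3 (r(z) = 3*((z + z)/(z + (z + z*0))) = 3*((2*z)/(z + (z + 0))) = 3*((2*z)/(z + z)) = 3*((2*z)/((2*z))) = 3*((2*z)*(1/(2*z))) = 3*1 = 3)
V = 58 (V = 66 - 8 = 58)
(-146 + V)*((-13 + r(-5))*(41 + 18)) = (-146 + 58)*((-13 + 3)*(41 + 18)) = -(-880)*59 = -88*(-590) = 51920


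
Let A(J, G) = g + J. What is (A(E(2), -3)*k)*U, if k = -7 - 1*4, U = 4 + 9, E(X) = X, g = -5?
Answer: 429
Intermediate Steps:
A(J, G) = -5 + J
U = 13
k = -11 (k = -7 - 4 = -11)
(A(E(2), -3)*k)*U = ((-5 + 2)*(-11))*13 = -3*(-11)*13 = 33*13 = 429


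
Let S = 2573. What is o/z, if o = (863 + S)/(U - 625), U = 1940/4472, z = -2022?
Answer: 1920724/705945915 ≈ 0.0027208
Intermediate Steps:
U = 485/1118 (U = 1940*(1/4472) = 485/1118 ≈ 0.43381)
o = -3841448/698265 (o = (863 + 2573)/(485/1118 - 625) = 3436/(-698265/1118) = 3436*(-1118/698265) = -3841448/698265 ≈ -5.5014)
o/z = -3841448/698265/(-2022) = -3841448/698265*(-1/2022) = 1920724/705945915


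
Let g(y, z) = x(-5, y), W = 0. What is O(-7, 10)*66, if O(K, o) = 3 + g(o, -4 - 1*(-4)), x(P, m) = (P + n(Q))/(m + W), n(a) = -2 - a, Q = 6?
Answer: 561/5 ≈ 112.20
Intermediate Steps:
x(P, m) = (-8 + P)/m (x(P, m) = (P + (-2 - 1*6))/(m + 0) = (P + (-2 - 6))/m = (P - 8)/m = (-8 + P)/m)
g(y, z) = -13/y (g(y, z) = (-8 - 5)/y = -13/y)
O(K, o) = 3 - 13/o
O(-7, 10)*66 = (3 - 13/10)*66 = (17/10)*66 = 561/5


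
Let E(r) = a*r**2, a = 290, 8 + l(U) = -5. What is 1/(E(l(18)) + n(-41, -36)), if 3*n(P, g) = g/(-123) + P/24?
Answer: 2952/144676127 ≈ 2.0404e-5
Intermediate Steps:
l(U) = -13 (l(U) = -8 - 5 = -13)
n(P, g) = -g/369 + P/72 (n(P, g) = (g/(-123) + P/24)/3 = (g*(-1/123) + P*(1/24))/3 = (-g/123 + P/24)/3 = -g/369 + P/72)
E(r) = 290*r**2
1/(E(l(18)) + n(-41, -36)) = 1/(290*(-13)**2 + (-1/369*(-36) + (1/72)*(-41))) = 1/(290*169 + (4/41 - 41/72)) = 1/(49010 - 1393/2952) = 1/(144676127/2952) = 2952/144676127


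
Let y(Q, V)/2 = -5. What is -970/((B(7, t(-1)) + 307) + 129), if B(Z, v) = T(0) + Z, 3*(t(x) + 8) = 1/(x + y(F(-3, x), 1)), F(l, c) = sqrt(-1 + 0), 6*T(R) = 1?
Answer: -5820/2659 ≈ -2.1888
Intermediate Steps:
T(R) = 1/6 (T(R) = (1/6)*1 = 1/6)
F(l, c) = I (F(l, c) = sqrt(-1) = I)
y(Q, V) = -10 (y(Q, V) = 2*(-5) = -10)
t(x) = -8 + 1/(3*(-10 + x)) (t(x) = -8 + 1/(3*(x - 10)) = -8 + 1/(3*(-10 + x)))
B(Z, v) = 1/6 + Z
-970/((B(7, t(-1)) + 307) + 129) = -970/(((1/6 + 7) + 307) + 129) = -970/((43/6 + 307) + 129) = -970/(1885/6 + 129) = -970/2659/6 = -970*6/2659 = -5820/2659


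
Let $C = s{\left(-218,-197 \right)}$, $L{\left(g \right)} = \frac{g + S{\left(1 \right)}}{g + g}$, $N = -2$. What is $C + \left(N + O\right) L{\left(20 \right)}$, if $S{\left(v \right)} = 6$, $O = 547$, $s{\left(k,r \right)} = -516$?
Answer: $- \frac{647}{4} \approx -161.75$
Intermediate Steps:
$L{\left(g \right)} = \frac{6 + g}{2 g}$ ($L{\left(g \right)} = \frac{g + 6}{g + g} = \frac{6 + g}{2 g}$)
$C = -516$
$C + \left(N + O\right) L{\left(20 \right)} = -516 + \left(-2 + 547\right) \frac{6 + 20}{2 \cdot 20} = -516 + 545 \cdot \frac{1}{2} \cdot \frac{1}{20} \cdot 26 = -516 + 545 \cdot \frac{13}{20} = -516 + \frac{1417}{4} = - \frac{647}{4}$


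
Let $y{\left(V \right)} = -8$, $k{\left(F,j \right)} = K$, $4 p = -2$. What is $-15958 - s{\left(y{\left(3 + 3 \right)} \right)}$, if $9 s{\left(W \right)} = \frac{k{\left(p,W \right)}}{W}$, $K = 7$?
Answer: $- \frac{1148969}{72} \approx -15958.0$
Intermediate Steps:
$p = - \frac{1}{2}$ ($p = \frac{1}{4} \left(-2\right) = - \frac{1}{2} \approx -0.5$)
$k{\left(F,j \right)} = 7$
$s{\left(W \right)} = \frac{7}{9 W}$ ($s{\left(W \right)} = \frac{7 \frac{1}{W}}{9} = \frac{7}{9 W}$)
$-15958 - s{\left(y{\left(3 + 3 \right)} \right)} = -15958 - \frac{7}{9 \left(-8\right)} = -15958 - \frac{7}{9} \left(- \frac{1}{8}\right) = -15958 - - \frac{7}{72} = -15958 + \frac{7}{72} = - \frac{1148969}{72}$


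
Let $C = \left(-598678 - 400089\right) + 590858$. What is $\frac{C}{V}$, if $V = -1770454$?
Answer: $\frac{407909}{1770454} \approx 0.2304$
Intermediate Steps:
$C = -407909$ ($C = -998767 + 590858 = -407909$)
$\frac{C}{V} = - \frac{407909}{-1770454} = \left(-407909\right) \left(- \frac{1}{1770454}\right) = \frac{407909}{1770454}$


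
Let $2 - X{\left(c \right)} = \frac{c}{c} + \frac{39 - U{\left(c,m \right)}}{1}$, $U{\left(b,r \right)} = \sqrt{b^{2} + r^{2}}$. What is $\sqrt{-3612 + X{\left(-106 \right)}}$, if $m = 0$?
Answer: $2 i \sqrt{886} \approx 59.531 i$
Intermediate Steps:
$X{\left(c \right)} = -38 + \sqrt{c^{2}}$ ($X{\left(c \right)} = 2 - \left(\frac{c}{c} + \frac{39 - \sqrt{c^{2} + 0^{2}}}{1}\right) = 2 - \left(1 + \left(39 - \sqrt{c^{2} + 0}\right) 1\right) = 2 - \left(1 + \left(39 - \sqrt{c^{2}}\right) 1\right) = 2 - \left(1 - \left(-39 + \sqrt{c^{2}}\right)\right) = 2 - \left(40 - \sqrt{c^{2}}\right) = 2 + \left(-40 + \sqrt{c^{2}}\right) = -38 + \sqrt{c^{2}}$)
$\sqrt{-3612 + X{\left(-106 \right)}} = \sqrt{-3612 - \left(38 - \sqrt{\left(-106\right)^{2}}\right)} = \sqrt{-3612 - \left(38 - \sqrt{11236}\right)} = \sqrt{-3612 + \left(-38 + 106\right)} = \sqrt{-3612 + 68} = \sqrt{-3544} = 2 i \sqrt{886}$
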